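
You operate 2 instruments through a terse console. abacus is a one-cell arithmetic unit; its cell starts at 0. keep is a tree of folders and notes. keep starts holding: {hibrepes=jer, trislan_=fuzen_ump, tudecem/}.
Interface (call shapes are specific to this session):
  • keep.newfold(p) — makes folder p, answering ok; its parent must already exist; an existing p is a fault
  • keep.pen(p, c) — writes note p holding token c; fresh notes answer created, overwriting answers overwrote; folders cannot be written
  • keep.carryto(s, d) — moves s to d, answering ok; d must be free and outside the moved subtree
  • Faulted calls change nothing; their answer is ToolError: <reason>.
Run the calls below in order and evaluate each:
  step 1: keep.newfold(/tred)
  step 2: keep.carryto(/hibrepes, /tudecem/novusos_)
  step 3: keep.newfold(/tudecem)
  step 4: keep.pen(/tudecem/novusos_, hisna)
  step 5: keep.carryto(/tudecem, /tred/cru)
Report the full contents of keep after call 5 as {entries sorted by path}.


→ keep.newfold(p=/tred)
← ok
→ keep.carryto(s=/hibrepes, d=/tudecem/novusos_)
← ok
→ keep.newfold(p=/tudecem)
← ToolError: exists
→ keep.pen(p=/tudecem/novusos_, c=hisna)
← overwrote
→ keep.carryto(s=/tudecem, d=/tred/cru)
← ok

Answer: {tred/, tred/cru/, tred/cru/novusos_=hisna, trislan_=fuzen_ump}


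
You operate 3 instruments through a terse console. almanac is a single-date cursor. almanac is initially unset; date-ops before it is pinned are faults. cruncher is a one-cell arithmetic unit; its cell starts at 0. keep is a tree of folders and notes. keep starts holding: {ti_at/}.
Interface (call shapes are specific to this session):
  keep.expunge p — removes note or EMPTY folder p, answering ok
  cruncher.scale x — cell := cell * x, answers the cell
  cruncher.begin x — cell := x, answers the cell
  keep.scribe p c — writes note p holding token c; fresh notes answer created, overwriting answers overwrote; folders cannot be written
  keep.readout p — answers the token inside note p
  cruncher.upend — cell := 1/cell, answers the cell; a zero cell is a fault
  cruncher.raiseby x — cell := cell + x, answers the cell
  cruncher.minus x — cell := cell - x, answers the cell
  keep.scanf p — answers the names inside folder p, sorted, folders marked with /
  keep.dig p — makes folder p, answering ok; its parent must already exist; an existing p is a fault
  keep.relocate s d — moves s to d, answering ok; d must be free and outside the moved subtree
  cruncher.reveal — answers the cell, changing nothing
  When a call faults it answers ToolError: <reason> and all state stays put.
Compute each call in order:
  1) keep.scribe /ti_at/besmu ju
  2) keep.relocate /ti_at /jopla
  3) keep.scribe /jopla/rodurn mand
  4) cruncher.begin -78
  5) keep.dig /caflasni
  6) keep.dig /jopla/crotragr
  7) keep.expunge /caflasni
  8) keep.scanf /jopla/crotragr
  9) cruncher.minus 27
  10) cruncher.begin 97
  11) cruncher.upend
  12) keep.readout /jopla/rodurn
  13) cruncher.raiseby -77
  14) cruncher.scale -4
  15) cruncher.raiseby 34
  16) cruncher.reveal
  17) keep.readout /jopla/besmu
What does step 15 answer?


Answer: 33170/97

Derivation:
Do: keep.scribe[p='/ti_at/besmu'; c='ju']
See: created
Do: keep.relocate[s='/ti_at'; d='/jopla']
See: ok
Do: keep.scribe[p='/jopla/rodurn'; c='mand']
See: created
Do: cruncher.begin[x='-78']
See: -78
Do: keep.dig[p='/caflasni']
See: ok
Do: keep.dig[p='/jopla/crotragr']
See: ok
Do: keep.expunge[p='/caflasni']
See: ok
Do: keep.scanf[p='/jopla/crotragr']
See: []
Do: cruncher.minus[x='27']
See: -105
Do: cruncher.begin[x='97']
See: 97
Do: cruncher.upend[]
See: 1/97
Do: keep.readout[p='/jopla/rodurn']
See: mand
Do: cruncher.raiseby[x='-77']
See: -7468/97
Do: cruncher.scale[x='-4']
See: 29872/97
Do: cruncher.raiseby[x='34']
See: 33170/97
Do: cruncher.reveal[]
See: 33170/97
Do: keep.readout[p='/jopla/besmu']
See: ju


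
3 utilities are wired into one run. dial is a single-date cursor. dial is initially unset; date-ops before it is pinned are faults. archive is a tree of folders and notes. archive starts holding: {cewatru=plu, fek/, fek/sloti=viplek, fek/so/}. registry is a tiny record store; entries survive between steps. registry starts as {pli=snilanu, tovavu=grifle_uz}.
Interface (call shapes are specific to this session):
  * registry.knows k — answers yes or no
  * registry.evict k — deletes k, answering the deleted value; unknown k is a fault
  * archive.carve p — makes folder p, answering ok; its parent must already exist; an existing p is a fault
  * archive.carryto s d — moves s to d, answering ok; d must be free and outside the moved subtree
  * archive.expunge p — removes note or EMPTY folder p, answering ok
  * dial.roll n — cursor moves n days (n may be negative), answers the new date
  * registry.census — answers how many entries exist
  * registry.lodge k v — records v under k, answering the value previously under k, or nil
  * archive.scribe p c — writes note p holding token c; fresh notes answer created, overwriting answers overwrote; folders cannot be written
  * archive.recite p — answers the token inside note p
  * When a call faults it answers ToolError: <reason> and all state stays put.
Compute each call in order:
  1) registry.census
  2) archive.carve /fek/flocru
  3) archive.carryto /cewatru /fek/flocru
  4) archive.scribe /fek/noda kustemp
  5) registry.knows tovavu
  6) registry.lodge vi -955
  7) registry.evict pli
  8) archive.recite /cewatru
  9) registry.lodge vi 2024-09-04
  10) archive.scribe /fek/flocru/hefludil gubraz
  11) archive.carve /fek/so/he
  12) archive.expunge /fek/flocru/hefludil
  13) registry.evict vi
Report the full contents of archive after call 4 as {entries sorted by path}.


I try registry.census(), and get 2.
Invoking archive.carve(p=/fek/flocru), → ok.
I use archive.carryto(s=/cewatru, d=/fek/flocru), which returns ToolError: exists.
Next I call archive.scribe(p=/fek/noda, c=kustemp), and get created.
Calling registry.knows(k=tovavu), giving yes.
Using registry.lodge(k=vi, v=-955), → nil.
I try registry.evict(k=pli), and get snilanu.
I invoke archive.recite(p=/cewatru), and observe plu.
Invoking registry.lodge(k=vi, v=2024-09-04), and observe -955.
I try archive.scribe(p=/fek/flocru/hefludil, c=gubraz), giving created.
Invoking archive.carve(p=/fek/so/he), and get ok.
Next I call archive.expunge(p=/fek/flocru/hefludil), giving ok.
I try registry.evict(k=vi), yielding 2024-09-04.

Answer: {cewatru=plu, fek/, fek/flocru/, fek/noda=kustemp, fek/sloti=viplek, fek/so/}


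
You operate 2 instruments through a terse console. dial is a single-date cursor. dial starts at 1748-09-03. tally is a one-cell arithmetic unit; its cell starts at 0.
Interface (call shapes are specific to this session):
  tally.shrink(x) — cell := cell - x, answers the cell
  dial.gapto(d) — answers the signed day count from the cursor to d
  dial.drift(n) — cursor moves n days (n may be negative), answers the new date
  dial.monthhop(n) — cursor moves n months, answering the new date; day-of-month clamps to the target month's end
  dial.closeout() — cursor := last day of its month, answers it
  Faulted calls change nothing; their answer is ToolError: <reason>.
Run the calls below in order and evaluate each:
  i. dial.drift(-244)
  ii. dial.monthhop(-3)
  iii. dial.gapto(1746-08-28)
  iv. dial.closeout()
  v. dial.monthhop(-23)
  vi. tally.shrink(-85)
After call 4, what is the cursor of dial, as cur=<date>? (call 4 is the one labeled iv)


Act: dial.drift[n=-244]
Obs: 1748-01-03
Act: dial.monthhop[n=-3]
Obs: 1747-10-03
Act: dial.gapto[d=1746-08-28]
Obs: -401
Act: dial.closeout[]
Obs: 1747-10-31
Act: dial.monthhop[n=-23]
Obs: 1745-11-30
Act: tally.shrink[x=-85]
Obs: 85

Answer: cur=1747-10-31


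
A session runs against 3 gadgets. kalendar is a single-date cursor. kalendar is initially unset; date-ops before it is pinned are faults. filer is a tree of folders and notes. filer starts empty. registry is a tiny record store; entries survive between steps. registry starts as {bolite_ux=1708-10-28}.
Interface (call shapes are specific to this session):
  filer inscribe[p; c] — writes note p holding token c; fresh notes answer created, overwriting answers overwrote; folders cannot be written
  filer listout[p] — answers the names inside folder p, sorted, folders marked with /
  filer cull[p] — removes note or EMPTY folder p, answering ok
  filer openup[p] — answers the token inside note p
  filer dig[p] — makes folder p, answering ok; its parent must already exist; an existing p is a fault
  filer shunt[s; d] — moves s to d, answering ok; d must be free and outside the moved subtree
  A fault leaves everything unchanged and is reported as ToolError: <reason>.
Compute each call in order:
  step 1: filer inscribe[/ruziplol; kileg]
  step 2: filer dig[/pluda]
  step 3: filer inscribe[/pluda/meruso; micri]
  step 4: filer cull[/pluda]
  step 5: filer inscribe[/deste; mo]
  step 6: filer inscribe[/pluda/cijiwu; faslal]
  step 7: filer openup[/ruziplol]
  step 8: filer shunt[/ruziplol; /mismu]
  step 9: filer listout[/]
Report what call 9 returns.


Act: filer inscribe[p→/ruziplol; c→kileg]
Obs: created
Act: filer dig[p→/pluda]
Obs: ok
Act: filer inscribe[p→/pluda/meruso; c→micri]
Obs: created
Act: filer cull[p→/pluda]
Obs: ToolError: not empty
Act: filer inscribe[p→/deste; c→mo]
Obs: created
Act: filer inscribe[p→/pluda/cijiwu; c→faslal]
Obs: created
Act: filer openup[p→/ruziplol]
Obs: kileg
Act: filer shunt[s→/ruziplol; d→/mismu]
Obs: ok
Act: filer listout[p→/]
Obs: [deste, mismu, pluda/]

Answer: [deste, mismu, pluda/]


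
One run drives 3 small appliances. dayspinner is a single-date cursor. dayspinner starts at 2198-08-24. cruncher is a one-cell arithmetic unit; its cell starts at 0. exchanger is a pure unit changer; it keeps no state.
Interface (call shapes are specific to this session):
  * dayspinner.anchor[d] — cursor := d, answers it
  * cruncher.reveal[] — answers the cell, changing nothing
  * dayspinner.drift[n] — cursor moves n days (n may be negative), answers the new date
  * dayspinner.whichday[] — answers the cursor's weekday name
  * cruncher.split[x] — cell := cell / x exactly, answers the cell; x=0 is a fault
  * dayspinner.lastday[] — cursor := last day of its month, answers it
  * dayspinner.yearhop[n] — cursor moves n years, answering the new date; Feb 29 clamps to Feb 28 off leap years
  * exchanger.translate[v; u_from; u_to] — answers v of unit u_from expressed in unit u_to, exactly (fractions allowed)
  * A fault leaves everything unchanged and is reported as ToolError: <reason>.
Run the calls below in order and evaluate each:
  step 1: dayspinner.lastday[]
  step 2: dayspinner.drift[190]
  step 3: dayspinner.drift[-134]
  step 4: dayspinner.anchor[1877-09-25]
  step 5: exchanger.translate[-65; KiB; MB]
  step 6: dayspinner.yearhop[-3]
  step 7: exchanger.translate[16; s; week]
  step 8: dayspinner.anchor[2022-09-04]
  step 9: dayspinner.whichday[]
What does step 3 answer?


$ lastday
  2198-08-31
$ drift 190
  2199-03-09
$ drift -134
  2198-10-26
$ anchor 1877-09-25
  1877-09-25
$ translate -65 KiB MB
  -208/3125
$ yearhop -3
  1874-09-25
$ translate 16 s week
  1/37800
$ anchor 2022-09-04
  2022-09-04
$ whichday
  Sunday

Answer: 2198-10-26


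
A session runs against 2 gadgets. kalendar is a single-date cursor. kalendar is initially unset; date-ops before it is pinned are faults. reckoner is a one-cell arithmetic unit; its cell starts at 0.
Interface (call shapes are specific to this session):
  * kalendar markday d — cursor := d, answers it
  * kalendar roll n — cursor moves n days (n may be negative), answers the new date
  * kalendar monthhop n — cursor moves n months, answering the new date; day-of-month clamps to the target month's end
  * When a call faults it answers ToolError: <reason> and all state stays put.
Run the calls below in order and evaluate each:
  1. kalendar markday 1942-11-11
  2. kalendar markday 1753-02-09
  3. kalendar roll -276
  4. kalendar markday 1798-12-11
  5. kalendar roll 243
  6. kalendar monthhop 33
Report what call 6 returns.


Answer: 1802-05-11

Derivation:
-> kalendar markday(d='1942-11-11')
<- 1942-11-11
-> kalendar markday(d='1753-02-09')
<- 1753-02-09
-> kalendar roll(n='-276')
<- 1752-05-09
-> kalendar markday(d='1798-12-11')
<- 1798-12-11
-> kalendar roll(n='243')
<- 1799-08-11
-> kalendar monthhop(n='33')
<- 1802-05-11


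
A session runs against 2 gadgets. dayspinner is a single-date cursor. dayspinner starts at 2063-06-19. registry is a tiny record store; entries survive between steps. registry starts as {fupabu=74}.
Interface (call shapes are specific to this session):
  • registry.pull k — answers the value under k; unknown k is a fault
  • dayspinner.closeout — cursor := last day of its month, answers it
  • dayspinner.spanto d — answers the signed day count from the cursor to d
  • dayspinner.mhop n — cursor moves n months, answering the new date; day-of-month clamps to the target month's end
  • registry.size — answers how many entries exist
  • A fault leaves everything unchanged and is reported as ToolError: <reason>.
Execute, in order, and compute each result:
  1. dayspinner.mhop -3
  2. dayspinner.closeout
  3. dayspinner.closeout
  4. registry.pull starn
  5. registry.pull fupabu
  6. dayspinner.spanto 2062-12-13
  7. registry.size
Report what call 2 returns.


I call dayspinner.mhop passing n=-3: 2063-03-19.
I invoke dayspinner.closeout(), and observe 2063-03-31.
I use dayspinner.closeout(), and see 2063-03-31.
Next I call registry.pull passing k=starn, and get ToolError: no such key starn.
Next I call registry.pull passing k=fupabu, — result: 74.
I run dayspinner.spanto passing d=2062-12-13: -108.
I invoke registry.size(), giving 1.

Answer: 2063-03-31


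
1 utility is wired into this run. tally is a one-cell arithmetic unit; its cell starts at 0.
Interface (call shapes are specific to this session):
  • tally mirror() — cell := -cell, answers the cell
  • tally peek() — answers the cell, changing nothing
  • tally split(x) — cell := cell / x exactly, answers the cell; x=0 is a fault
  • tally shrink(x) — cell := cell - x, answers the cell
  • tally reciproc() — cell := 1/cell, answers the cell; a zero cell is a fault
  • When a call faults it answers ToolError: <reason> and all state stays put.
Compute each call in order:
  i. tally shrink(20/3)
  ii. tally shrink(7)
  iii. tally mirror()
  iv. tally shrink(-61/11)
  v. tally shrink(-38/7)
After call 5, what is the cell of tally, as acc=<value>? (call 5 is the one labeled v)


Answer: acc=5692/231

Derivation:
I use tally shrink passing x='20/3': -20/3.
I run tally shrink passing x='7', → -41/3.
I use tally mirror, and see 41/3.
I invoke tally shrink passing x='-61/11', which returns 634/33.
Invoking tally shrink passing x='-38/7', and see 5692/231.


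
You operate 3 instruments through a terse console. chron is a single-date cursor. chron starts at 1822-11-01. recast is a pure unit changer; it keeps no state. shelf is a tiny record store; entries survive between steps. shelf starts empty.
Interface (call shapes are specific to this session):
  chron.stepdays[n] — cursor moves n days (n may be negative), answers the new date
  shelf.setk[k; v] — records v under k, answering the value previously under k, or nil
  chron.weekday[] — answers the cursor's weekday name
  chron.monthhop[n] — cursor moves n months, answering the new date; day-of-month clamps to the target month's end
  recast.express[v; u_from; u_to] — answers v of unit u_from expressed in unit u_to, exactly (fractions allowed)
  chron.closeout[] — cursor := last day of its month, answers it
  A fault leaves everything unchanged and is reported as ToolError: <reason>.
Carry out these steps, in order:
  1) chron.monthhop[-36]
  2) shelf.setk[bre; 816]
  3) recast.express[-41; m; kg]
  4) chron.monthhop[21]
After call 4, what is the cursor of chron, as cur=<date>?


Answer: cur=1821-08-01

Derivation:
Act: monthhop[n=-36]
Obs: 1819-11-01
Act: setk[k=bre; v=816]
Obs: nil
Act: express[v=-41; u_from=m; u_to=kg]
Obs: ToolError: incompatible units
Act: monthhop[n=21]
Obs: 1821-08-01


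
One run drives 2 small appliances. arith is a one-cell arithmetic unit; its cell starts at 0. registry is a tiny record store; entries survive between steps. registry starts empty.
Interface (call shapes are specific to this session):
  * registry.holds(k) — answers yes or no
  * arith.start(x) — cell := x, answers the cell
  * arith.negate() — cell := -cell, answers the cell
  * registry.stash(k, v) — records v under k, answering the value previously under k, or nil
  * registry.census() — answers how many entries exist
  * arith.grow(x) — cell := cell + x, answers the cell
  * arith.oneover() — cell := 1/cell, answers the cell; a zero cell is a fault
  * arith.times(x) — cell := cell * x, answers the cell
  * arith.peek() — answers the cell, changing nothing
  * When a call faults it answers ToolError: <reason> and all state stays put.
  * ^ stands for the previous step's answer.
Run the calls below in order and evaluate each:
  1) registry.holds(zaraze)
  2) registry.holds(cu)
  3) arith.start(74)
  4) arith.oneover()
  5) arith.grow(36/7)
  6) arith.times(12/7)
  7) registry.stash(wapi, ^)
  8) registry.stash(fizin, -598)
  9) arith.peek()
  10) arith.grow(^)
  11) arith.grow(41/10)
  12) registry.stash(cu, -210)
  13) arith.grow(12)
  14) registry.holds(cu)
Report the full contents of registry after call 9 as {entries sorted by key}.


Answer: {fizin=-598, wapi=16026/1813}

Derivation:
→ registry.holds(k→zaraze)
← no
→ registry.holds(k→cu)
← no
→ arith.start(x→74)
← 74
→ arith.oneover()
← 1/74
→ arith.grow(x→36/7)
← 2671/518
→ arith.times(x→12/7)
← 16026/1813
→ registry.stash(k→wapi, v→^)
← nil
→ registry.stash(k→fizin, v→-598)
← nil
→ arith.peek()
← 16026/1813
→ arith.grow(x→^)
← 32052/1813
→ arith.grow(x→41/10)
← 394853/18130
→ registry.stash(k→cu, v→-210)
← nil
→ arith.grow(x→12)
← 612413/18130
→ registry.holds(k→cu)
← yes


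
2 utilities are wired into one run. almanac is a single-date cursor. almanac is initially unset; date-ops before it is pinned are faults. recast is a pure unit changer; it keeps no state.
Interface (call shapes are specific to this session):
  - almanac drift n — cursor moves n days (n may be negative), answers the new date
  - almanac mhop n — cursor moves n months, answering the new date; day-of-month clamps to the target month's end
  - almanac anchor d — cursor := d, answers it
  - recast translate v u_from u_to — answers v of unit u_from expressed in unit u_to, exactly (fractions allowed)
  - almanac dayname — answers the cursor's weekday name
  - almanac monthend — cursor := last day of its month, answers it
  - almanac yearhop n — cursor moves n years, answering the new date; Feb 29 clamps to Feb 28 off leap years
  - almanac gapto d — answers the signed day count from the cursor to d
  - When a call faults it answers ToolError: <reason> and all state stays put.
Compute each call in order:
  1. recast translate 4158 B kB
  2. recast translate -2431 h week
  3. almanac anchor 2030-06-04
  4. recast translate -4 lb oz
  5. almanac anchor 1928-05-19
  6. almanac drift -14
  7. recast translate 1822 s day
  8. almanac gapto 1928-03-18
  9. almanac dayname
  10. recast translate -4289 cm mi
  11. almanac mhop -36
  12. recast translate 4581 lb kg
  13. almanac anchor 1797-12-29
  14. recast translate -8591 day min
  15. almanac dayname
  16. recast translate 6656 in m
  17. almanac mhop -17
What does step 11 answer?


Answer: 1925-05-05

Derivation:
I invoke recast translate passing v: 4158, u_from: B, u_to: kB: 2079/500.
I use recast translate passing v: -2431, u_from: h, u_to: week, — result: -2431/168.
I invoke almanac anchor passing d: 2030-06-04: 2030-06-04.
Now I run recast translate passing v: -4, u_from: lb, u_to: oz, giving -64.
I call almanac anchor passing d: 1928-05-19, and see 1928-05-19.
Using almanac drift passing n: -14, and observe 1928-05-05.
Using recast translate passing v: 1822, u_from: s, u_to: day, → 911/43200.
Using almanac gapto passing d: 1928-03-18: -48.
Then almanac dayname, which returns Saturday.
I call recast translate passing v: -4289, u_from: cm, u_to: mi, which returns -21445/804672.
Next I call almanac mhop passing n: -36: 1925-05-05.
Invoking recast translate passing v: 4581, u_from: lb, u_to: kg, and observe 207790664697/100000000.
Using almanac anchor passing d: 1797-12-29, and observe 1797-12-29.
Calling recast translate passing v: -8591, u_from: day, u_to: min, which returns -12371040.
I try almanac dayname, → Friday.
I use recast translate passing v: 6656, u_from: in, u_to: m, yielding 105664/625.
Next I call almanac mhop passing n: -17, which returns 1796-07-29.


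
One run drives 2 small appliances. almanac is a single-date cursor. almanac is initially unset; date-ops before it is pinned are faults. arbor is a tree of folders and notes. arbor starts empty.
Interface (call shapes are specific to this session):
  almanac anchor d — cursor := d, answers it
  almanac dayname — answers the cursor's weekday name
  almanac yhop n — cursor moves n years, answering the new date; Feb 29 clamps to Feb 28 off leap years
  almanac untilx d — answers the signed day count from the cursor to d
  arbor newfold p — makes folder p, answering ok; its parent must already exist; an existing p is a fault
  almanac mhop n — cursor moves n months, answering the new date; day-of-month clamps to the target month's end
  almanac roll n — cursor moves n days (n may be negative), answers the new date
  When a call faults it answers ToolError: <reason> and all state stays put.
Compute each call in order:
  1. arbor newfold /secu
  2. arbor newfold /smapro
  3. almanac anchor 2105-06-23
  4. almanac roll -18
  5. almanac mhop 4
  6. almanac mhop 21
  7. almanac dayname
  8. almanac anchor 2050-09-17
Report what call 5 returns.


-> arbor newfold(p: /secu)
<- ok
-> arbor newfold(p: /smapro)
<- ok
-> almanac anchor(d: 2105-06-23)
<- 2105-06-23
-> almanac roll(n: -18)
<- 2105-06-05
-> almanac mhop(n: 4)
<- 2105-10-05
-> almanac mhop(n: 21)
<- 2107-07-05
-> almanac dayname()
<- Tuesday
-> almanac anchor(d: 2050-09-17)
<- 2050-09-17

Answer: 2105-10-05


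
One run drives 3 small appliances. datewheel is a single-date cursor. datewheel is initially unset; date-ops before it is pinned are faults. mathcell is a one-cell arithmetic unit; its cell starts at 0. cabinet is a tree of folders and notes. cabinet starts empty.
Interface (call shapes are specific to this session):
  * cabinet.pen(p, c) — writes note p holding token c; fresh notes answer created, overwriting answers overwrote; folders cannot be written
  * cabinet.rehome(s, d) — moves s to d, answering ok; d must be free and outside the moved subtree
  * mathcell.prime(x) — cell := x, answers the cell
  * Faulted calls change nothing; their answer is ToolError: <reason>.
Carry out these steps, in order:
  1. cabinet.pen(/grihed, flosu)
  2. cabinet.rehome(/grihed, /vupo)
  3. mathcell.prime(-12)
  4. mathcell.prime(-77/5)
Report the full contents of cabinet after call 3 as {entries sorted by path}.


Answer: {vupo=flosu}

Derivation:
>>> cabinet.pen p→/grihed c→flosu
= created
>>> cabinet.rehome s→/grihed d→/vupo
= ok
>>> mathcell.prime x→-12
= -12
>>> mathcell.prime x→-77/5
= -77/5


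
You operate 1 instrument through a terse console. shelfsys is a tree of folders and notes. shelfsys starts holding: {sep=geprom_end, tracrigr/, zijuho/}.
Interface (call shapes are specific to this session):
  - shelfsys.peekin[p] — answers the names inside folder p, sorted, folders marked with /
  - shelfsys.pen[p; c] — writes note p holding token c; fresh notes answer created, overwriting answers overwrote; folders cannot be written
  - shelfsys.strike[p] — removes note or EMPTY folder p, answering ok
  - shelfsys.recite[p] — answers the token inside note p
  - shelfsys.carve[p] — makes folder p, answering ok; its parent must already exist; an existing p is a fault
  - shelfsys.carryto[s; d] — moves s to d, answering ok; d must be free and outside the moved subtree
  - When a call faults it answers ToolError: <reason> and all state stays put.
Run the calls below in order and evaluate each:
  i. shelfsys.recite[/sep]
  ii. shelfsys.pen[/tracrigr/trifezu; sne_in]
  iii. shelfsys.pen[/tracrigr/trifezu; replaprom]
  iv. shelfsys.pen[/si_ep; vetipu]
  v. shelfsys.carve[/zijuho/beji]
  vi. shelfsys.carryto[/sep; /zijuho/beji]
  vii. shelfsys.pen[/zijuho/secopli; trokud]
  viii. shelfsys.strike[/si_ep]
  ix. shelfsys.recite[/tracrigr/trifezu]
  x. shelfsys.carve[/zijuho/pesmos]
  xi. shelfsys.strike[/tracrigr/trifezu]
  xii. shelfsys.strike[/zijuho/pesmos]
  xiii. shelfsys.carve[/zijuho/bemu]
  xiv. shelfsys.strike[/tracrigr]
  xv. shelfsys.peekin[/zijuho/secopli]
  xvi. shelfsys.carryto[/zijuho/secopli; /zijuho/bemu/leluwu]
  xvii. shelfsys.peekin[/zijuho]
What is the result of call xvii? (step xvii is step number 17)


> shelfsys.recite p→/sep
  geprom_end
> shelfsys.pen p→/tracrigr/trifezu c→sne_in
  created
> shelfsys.pen p→/tracrigr/trifezu c→replaprom
  overwrote
> shelfsys.pen p→/si_ep c→vetipu
  created
> shelfsys.carve p→/zijuho/beji
  ok
> shelfsys.carryto s→/sep d→/zijuho/beji
  ToolError: exists
> shelfsys.pen p→/zijuho/secopli c→trokud
  created
> shelfsys.strike p→/si_ep
  ok
> shelfsys.recite p→/tracrigr/trifezu
  replaprom
> shelfsys.carve p→/zijuho/pesmos
  ok
> shelfsys.strike p→/tracrigr/trifezu
  ok
> shelfsys.strike p→/zijuho/pesmos
  ok
> shelfsys.carve p→/zijuho/bemu
  ok
> shelfsys.strike p→/tracrigr
  ok
> shelfsys.peekin p→/zijuho/secopli
  ToolError: not a directory
> shelfsys.carryto s→/zijuho/secopli d→/zijuho/bemu/leluwu
  ok
> shelfsys.peekin p→/zijuho
  [beji/, bemu/]

Answer: [beji/, bemu/]


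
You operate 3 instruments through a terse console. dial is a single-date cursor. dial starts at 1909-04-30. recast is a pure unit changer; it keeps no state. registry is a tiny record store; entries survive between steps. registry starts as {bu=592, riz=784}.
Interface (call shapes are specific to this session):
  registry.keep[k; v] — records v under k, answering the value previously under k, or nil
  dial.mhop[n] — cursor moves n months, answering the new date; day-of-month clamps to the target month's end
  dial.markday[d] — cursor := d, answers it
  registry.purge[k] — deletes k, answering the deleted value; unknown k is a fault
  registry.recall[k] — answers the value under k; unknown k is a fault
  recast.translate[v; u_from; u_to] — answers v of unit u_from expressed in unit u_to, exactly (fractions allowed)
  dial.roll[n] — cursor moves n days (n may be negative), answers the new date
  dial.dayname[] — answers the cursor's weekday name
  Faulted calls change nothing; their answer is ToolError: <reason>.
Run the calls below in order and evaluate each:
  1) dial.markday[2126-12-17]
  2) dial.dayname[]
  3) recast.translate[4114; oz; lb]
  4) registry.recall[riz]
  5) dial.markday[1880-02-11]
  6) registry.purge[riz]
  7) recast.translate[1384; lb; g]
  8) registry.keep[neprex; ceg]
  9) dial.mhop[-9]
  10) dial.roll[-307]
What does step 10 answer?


>>> dial.markday d='2126-12-17'
  2126-12-17
>>> dial.dayname
  Tuesday
>>> recast.translate v='4114' u_from='oz' u_to='lb'
  2057/8
>>> registry.recall k='riz'
  784
>>> dial.markday d='1880-02-11'
  1880-02-11
>>> registry.purge k='riz'
  784
>>> recast.translate v='1384' u_from='lb' u_to='g'
  7847148001/12500
>>> registry.keep k='neprex' v='ceg'
  nil
>>> dial.mhop n='-9'
  1879-05-11
>>> dial.roll n='-307'
  1878-07-08

Answer: 1878-07-08


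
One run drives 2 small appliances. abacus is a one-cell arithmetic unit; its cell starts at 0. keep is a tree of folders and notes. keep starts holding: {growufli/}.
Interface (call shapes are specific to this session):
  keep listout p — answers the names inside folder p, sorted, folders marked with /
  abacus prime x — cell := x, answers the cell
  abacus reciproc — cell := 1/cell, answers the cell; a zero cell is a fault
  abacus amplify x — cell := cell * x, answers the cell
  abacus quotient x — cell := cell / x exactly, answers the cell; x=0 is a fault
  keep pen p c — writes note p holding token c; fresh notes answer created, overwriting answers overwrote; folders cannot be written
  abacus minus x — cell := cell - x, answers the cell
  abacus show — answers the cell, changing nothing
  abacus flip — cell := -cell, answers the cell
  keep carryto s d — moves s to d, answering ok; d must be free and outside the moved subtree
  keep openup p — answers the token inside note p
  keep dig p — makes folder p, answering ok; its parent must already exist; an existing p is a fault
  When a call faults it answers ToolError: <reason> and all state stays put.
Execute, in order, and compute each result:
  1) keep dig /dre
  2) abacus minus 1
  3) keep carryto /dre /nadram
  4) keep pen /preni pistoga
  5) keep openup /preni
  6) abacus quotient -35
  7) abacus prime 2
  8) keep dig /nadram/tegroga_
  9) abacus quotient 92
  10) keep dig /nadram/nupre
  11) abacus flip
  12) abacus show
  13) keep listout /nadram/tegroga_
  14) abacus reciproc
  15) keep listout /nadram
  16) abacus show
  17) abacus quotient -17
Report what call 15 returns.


# 1. keep dig(p=/dre) -> ok
# 2. abacus minus(x=1) -> -1
# 3. keep carryto(s=/dre, d=/nadram) -> ok
# 4. keep pen(p=/preni, c=pistoga) -> created
# 5. keep openup(p=/preni) -> pistoga
# 6. abacus quotient(x=-35) -> 1/35
# 7. abacus prime(x=2) -> 2
# 8. keep dig(p=/nadram/tegroga_) -> ok
# 9. abacus quotient(x=92) -> 1/46
# 10. keep dig(p=/nadram/nupre) -> ok
# 11. abacus flip() -> -1/46
# 12. abacus show() -> -1/46
# 13. keep listout(p=/nadram/tegroga_) -> []
# 14. abacus reciproc() -> -46
# 15. keep listout(p=/nadram) -> [nupre/, tegroga_/]
# 16. abacus show() -> -46
# 17. abacus quotient(x=-17) -> 46/17

Answer: [nupre/, tegroga_/]


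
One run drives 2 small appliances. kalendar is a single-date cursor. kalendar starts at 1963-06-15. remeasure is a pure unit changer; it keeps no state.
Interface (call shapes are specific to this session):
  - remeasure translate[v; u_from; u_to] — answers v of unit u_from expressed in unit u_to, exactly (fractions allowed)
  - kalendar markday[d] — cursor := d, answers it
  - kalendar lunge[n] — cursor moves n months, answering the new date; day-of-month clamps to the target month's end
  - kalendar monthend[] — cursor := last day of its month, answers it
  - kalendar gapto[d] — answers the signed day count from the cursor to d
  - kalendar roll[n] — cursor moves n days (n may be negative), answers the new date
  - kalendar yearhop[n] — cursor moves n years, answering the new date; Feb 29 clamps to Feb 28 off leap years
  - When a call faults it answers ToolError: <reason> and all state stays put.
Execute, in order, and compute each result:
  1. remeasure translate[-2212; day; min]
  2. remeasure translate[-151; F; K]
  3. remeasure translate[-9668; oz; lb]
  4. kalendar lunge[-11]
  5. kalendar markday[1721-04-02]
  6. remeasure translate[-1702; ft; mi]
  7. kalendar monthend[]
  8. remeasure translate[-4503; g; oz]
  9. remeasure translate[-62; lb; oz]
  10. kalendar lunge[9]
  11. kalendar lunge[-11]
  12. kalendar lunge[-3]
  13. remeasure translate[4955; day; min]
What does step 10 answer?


Answer: 1722-01-30

Derivation:
Act: remeasure translate[v=-2212; u_from=day; u_to=min]
Obs: -3185280
Act: remeasure translate[v=-151; u_from=F; u_to=K]
Obs: 10289/60
Act: remeasure translate[v=-9668; u_from=oz; u_to=lb]
Obs: -2417/4
Act: kalendar lunge[n=-11]
Obs: 1962-07-15
Act: kalendar markday[d=1721-04-02]
Obs: 1721-04-02
Act: remeasure translate[v=-1702; u_from=ft; u_to=mi]
Obs: -851/2640
Act: kalendar monthend[]
Obs: 1721-04-30
Act: remeasure translate[v=-4503; u_from=g; u_to=oz]
Obs: -7204800000/45359237
Act: remeasure translate[v=-62; u_from=lb; u_to=oz]
Obs: -992
Act: kalendar lunge[n=9]
Obs: 1722-01-30
Act: kalendar lunge[n=-11]
Obs: 1721-02-28
Act: kalendar lunge[n=-3]
Obs: 1720-11-28
Act: remeasure translate[v=4955; u_from=day; u_to=min]
Obs: 7135200


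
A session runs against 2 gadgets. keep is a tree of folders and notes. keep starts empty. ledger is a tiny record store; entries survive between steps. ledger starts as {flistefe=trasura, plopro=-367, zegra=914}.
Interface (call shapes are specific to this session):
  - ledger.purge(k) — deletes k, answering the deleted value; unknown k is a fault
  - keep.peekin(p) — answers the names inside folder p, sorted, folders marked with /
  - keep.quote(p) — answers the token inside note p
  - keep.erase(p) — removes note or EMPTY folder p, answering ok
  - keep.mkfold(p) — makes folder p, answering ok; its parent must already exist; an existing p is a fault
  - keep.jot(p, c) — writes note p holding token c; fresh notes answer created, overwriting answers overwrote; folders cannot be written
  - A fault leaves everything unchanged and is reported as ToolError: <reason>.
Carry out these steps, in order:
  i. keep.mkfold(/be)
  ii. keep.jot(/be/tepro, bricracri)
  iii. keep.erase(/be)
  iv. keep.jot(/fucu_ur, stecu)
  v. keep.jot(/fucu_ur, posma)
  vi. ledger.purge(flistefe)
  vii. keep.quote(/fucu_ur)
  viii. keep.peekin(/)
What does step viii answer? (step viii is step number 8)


Do: keep.mkfold[p='/be']
See: ok
Do: keep.jot[p='/be/tepro'; c='bricracri']
See: created
Do: keep.erase[p='/be']
See: ToolError: not empty
Do: keep.jot[p='/fucu_ur'; c='stecu']
See: created
Do: keep.jot[p='/fucu_ur'; c='posma']
See: overwrote
Do: ledger.purge[k='flistefe']
See: trasura
Do: keep.quote[p='/fucu_ur']
See: posma
Do: keep.peekin[p='/']
See: [be/, fucu_ur]

Answer: [be/, fucu_ur]


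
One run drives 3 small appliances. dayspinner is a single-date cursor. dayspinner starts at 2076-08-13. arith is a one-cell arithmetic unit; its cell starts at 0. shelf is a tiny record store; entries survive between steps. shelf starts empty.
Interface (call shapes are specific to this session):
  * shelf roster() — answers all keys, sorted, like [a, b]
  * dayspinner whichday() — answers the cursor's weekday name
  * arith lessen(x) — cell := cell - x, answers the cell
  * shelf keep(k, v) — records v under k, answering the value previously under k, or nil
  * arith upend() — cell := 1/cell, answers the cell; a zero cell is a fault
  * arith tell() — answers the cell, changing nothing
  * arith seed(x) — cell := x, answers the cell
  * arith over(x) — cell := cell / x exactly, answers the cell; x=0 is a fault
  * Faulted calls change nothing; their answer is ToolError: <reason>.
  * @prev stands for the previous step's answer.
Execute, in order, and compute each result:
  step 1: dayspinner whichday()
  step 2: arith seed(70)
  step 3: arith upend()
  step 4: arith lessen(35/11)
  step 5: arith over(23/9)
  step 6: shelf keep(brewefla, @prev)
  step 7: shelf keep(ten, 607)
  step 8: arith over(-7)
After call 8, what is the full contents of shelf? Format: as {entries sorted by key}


==> dayspinner whichday()
<== Thursday
==> arith seed(x: 70)
<== 70
==> arith upend()
<== 1/70
==> arith lessen(x: 35/11)
<== -2439/770
==> arith over(x: 23/9)
<== -21951/17710
==> shelf keep(k: brewefla, v: @prev)
<== nil
==> shelf keep(k: ten, v: 607)
<== nil
==> arith over(x: -7)
<== 21951/123970

Answer: {brewefla=-21951/17710, ten=607}


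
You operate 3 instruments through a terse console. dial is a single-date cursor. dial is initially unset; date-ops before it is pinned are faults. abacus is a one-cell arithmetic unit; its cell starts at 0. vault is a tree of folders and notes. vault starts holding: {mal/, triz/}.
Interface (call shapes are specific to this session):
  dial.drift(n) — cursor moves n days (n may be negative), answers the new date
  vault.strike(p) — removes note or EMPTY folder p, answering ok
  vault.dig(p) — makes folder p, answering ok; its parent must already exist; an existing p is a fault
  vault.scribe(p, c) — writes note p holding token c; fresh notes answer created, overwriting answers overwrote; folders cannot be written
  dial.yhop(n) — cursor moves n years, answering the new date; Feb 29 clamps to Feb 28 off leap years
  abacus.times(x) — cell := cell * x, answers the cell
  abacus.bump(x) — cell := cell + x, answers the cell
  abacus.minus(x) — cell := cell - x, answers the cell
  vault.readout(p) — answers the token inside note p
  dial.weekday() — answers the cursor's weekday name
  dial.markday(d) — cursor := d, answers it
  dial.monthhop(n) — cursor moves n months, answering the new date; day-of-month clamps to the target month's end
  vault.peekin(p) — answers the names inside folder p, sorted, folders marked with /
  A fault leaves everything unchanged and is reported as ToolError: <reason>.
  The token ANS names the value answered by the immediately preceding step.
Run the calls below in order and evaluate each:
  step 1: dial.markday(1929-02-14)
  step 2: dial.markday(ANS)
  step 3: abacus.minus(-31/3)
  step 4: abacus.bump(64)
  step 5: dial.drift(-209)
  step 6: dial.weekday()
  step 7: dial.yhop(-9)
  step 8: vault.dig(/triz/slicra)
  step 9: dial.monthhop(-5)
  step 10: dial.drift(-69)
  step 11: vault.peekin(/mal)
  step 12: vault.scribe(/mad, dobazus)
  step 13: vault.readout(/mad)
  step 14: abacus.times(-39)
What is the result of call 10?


# markday(1929-02-14) => 1929-02-14
# markday(ANS) => 1929-02-14
# minus(-31/3) => 31/3
# bump(64) => 223/3
# drift(-209) => 1928-07-20
# weekday() => Friday
# yhop(-9) => 1919-07-20
# dig(/triz/slicra) => ok
# monthhop(-5) => 1919-02-20
# drift(-69) => 1918-12-13
# peekin(/mal) => []
# scribe(/mad, dobazus) => created
# readout(/mad) => dobazus
# times(-39) => -2899

Answer: 1918-12-13


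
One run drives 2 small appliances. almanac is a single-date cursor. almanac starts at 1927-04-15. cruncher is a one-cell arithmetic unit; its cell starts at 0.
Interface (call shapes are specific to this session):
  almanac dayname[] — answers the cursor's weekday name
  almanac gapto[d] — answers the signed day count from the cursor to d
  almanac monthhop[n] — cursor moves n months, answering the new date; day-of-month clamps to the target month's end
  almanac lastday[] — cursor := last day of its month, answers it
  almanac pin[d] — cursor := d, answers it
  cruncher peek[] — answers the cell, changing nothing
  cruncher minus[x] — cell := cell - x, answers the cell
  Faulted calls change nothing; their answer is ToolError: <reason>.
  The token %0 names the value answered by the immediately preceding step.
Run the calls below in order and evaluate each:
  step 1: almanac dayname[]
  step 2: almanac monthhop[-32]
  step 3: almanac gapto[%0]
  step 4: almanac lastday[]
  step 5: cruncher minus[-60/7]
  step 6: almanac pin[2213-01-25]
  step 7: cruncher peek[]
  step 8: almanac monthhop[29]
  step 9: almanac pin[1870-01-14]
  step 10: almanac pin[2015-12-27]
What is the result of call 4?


Answer: 1924-08-31

Derivation:
% 1. almanac dayname() == Friday
% 2. almanac monthhop(n→-32) == 1924-08-15
% 3. almanac gapto(d→%0) == 0
% 4. almanac lastday() == 1924-08-31
% 5. cruncher minus(x→-60/7) == 60/7
% 6. almanac pin(d→2213-01-25) == 2213-01-25
% 7. cruncher peek() == 60/7
% 8. almanac monthhop(n→29) == 2215-06-25
% 9. almanac pin(d→1870-01-14) == 1870-01-14
% 10. almanac pin(d→2015-12-27) == 2015-12-27


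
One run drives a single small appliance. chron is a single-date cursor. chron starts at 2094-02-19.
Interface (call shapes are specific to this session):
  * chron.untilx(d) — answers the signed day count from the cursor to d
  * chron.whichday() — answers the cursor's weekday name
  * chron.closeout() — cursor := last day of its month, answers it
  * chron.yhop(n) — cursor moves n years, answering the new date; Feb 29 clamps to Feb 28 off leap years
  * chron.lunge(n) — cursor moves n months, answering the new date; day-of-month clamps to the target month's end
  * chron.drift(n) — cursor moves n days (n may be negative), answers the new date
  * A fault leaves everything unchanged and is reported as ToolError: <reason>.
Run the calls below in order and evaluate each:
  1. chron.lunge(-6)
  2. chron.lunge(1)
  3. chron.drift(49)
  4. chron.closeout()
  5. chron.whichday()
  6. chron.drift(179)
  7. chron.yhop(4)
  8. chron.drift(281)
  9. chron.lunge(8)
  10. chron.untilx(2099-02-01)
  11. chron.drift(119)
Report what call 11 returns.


! 1. chron.lunge(n: -6) ~> 2093-08-19
! 2. chron.lunge(n: 1) ~> 2093-09-19
! 3. chron.drift(n: 49) ~> 2093-11-07
! 4. chron.closeout() ~> 2093-11-30
! 5. chron.whichday() ~> Monday
! 6. chron.drift(n: 179) ~> 2094-05-28
! 7. chron.yhop(n: 4) ~> 2098-05-28
! 8. chron.drift(n: 281) ~> 2099-03-05
! 9. chron.lunge(n: 8) ~> 2099-11-05
! 10. chron.untilx(d: 2099-02-01) ~> -277
! 11. chron.drift(n: 119) ~> 2100-03-04

Answer: 2100-03-04
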